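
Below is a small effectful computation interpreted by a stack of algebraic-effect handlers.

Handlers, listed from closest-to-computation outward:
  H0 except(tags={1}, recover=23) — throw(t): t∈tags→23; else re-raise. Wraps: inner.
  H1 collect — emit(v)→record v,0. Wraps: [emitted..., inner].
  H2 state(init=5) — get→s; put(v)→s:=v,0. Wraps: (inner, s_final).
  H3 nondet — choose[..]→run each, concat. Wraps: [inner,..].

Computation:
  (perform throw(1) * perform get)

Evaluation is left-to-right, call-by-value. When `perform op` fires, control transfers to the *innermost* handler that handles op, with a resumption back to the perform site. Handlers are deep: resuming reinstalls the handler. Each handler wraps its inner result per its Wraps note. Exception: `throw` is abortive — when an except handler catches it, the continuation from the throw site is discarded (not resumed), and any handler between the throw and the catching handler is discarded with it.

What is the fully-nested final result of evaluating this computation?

Answer: [([23], 5)]

Step-by-step:
throw(1) @ H0 caught ⇒ 23
H1 returns [23]
H2 returns ([23], 5)
H3 returns [([23], 5)]
= [([23], 5)]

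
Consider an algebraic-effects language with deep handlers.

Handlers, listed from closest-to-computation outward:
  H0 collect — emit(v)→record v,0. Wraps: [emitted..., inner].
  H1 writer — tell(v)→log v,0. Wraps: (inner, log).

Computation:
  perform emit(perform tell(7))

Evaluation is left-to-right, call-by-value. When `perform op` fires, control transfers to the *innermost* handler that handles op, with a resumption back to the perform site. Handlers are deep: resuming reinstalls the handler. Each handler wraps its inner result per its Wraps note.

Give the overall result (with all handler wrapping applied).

Answer: ([0, 0], (7))

Step-by-step:
tell(7) @ H1 ⇒ log+=7
emit(0) @ H0 ⇒ out+=0
H0 returns [0, 0]
H1 returns ([0, 0], (7))
= ([0, 0], (7))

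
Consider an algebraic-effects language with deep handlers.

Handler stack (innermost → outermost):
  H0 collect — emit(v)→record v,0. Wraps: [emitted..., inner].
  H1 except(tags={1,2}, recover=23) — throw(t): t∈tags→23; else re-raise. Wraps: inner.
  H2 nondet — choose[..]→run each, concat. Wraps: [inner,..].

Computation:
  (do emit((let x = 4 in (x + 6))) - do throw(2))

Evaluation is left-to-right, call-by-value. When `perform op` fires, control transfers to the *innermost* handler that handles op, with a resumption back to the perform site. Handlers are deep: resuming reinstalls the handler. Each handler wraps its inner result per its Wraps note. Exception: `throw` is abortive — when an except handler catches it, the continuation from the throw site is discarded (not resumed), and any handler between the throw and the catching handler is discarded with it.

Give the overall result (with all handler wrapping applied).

Answer: [23]

Working:
emit(10) @ H0 ⇒ out+=10
throw(2) @ H1 caught ⇒ 23
H2 returns [23]
= [23]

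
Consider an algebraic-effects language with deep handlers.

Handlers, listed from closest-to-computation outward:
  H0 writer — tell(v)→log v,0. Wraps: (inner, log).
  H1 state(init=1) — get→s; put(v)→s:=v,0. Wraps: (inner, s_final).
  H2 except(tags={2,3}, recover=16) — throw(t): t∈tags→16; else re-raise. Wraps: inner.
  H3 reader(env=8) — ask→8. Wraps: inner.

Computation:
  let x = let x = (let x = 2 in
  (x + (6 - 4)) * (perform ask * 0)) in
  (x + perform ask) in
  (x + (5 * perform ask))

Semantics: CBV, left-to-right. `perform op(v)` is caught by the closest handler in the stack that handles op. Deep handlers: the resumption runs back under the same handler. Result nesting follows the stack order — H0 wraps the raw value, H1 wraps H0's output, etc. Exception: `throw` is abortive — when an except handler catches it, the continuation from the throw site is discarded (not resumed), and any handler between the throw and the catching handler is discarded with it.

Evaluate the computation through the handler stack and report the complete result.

Answer: ((48, ()), 1)

Working:
ask @ H3 ⇒ 8
ask @ H3 ⇒ 8
ask @ H3 ⇒ 8
H0 returns (48, ())
H1 returns ((48, ()), 1)
H2 returns ((48, ()), 1)
H3 returns ((48, ()), 1)
= ((48, ()), 1)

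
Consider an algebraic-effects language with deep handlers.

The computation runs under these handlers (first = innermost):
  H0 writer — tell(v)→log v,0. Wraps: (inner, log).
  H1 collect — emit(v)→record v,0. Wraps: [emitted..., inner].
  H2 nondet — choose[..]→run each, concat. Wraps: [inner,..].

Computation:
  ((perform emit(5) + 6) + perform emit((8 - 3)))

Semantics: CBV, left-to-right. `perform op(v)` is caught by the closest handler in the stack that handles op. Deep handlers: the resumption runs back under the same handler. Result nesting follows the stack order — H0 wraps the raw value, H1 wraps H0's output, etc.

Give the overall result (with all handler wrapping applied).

Answer: [[5, 5, (6, ())]]

Working:
emit(5) @ H1 ⇒ out+=5
emit(5) @ H1 ⇒ out+=5
H0 returns (6, ())
H1 returns [5, 5, (6, ())]
H2 returns [[5, 5, (6, ())]]
= [[5, 5, (6, ())]]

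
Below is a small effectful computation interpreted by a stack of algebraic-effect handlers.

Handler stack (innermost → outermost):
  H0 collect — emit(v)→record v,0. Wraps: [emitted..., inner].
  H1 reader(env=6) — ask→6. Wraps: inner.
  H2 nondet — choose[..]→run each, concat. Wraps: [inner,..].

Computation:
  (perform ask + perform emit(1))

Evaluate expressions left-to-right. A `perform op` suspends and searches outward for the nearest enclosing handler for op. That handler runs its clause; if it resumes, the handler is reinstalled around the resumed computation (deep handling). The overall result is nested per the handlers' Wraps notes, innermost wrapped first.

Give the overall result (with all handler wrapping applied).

Evaluation trace:
ask @ H1 ⇒ 6
emit(1) @ H0 ⇒ out+=1
H0 returns [1, 6]
H1 returns [1, 6]
H2 returns [[1, 6]]
= [[1, 6]]

Answer: [[1, 6]]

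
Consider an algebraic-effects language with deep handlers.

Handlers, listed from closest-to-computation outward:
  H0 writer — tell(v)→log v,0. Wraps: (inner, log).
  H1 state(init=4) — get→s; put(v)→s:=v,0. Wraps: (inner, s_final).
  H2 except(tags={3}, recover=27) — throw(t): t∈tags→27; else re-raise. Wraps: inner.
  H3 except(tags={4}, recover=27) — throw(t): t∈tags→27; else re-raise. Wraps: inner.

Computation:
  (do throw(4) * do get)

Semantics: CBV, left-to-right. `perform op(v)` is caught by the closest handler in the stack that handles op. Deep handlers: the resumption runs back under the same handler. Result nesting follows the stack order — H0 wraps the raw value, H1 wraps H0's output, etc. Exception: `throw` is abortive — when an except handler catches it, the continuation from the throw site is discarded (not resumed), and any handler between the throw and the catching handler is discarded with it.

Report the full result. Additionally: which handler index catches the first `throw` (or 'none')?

Answer: 27 ; first throw caught by: H3

Step-by-step:
throw(4) @ H2 re-raised
throw(4) @ H3 caught ⇒ 27
= 27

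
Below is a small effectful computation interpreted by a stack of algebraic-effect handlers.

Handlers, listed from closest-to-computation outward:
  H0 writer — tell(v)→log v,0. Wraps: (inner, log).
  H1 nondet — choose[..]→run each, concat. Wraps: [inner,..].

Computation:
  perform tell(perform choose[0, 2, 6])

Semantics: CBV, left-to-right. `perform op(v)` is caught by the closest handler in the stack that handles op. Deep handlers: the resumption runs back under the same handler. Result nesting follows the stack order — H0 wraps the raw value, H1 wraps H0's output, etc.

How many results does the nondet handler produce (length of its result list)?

Evaluation trace:
choose[0, 2, 6] @ H1
  branch[0] choose=0:
    tell(0) @ H0 ⇒ log+=0
    H0 returns (0, (0))
    H1 returns [(0, (0))]
  branch[1] choose=2:
    tell(2) @ H0 ⇒ log+=2
    H0 returns (0, (2))
    H1 returns [(0, (2))]
  branch[2] choose=6:
    tell(6) @ H0 ⇒ log+=6
    H0 returns (0, (6))
    H1 returns [(0, (6))]
= [(0, (0)), (0, (2)), (0, (6))]

Answer: 3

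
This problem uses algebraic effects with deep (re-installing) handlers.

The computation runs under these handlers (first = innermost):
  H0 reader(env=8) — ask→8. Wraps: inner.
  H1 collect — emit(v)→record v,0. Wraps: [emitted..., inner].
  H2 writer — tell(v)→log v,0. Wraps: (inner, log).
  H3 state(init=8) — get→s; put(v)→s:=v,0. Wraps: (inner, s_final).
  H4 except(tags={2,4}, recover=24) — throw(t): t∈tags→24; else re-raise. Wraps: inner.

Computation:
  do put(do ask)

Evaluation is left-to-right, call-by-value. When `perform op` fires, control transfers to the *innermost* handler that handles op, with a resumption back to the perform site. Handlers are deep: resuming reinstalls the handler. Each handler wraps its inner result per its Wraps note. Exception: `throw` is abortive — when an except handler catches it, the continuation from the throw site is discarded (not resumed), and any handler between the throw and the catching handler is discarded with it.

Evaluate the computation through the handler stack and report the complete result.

Working:
ask @ H0 ⇒ 8
put(8) @ H3 ⇒ s:=8
H0 returns 0
H1 returns [0]
H2 returns ([0], ())
H3 returns (([0], ()), 8)
H4 returns (([0], ()), 8)
= (([0], ()), 8)

Answer: (([0], ()), 8)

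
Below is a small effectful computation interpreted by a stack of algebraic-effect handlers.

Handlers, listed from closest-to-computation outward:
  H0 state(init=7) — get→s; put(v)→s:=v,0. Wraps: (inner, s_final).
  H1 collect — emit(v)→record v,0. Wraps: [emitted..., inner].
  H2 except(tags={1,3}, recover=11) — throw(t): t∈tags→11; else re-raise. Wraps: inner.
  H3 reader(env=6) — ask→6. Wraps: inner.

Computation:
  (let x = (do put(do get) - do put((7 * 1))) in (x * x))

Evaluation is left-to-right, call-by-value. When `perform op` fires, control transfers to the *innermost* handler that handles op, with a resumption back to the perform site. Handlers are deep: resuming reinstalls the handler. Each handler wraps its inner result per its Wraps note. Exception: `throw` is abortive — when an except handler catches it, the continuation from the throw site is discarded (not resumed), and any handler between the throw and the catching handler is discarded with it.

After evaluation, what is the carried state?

Answer: 7

Step-by-step:
get @ H0 ⇒ 7
put(7) @ H0 ⇒ s:=7
put(7) @ H0 ⇒ s:=7
H0 returns (0, 7)
H1 returns [(0, 7)]
H2 returns [(0, 7)]
H3 returns [(0, 7)]
= [(0, 7)]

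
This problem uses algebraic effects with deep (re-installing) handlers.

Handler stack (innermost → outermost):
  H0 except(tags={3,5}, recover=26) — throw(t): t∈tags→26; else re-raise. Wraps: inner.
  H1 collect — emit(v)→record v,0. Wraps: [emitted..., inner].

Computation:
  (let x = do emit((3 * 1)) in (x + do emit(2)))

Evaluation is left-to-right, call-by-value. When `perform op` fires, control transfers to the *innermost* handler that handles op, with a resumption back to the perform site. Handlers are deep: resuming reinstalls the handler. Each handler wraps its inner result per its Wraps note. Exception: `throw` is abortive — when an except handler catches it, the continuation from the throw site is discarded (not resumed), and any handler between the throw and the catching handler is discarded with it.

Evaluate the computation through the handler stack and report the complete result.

Answer: [3, 2, 0]

Step-by-step:
emit(3) @ H1 ⇒ out+=3
emit(2) @ H1 ⇒ out+=2
H0 returns 0
H1 returns [3, 2, 0]
= [3, 2, 0]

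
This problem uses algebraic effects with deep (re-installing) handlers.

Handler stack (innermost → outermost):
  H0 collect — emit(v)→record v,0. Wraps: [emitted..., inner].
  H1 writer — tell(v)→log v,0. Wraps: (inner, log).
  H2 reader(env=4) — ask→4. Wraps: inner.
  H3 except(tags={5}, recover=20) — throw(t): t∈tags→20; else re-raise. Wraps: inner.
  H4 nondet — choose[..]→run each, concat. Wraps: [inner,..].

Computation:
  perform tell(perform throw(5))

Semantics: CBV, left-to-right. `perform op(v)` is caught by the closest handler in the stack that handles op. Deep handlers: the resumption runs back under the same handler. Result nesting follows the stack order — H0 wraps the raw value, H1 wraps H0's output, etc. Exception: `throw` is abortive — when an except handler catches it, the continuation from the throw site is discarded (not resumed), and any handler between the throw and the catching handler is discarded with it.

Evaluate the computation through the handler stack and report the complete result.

Evaluation trace:
throw(5) @ H3 caught ⇒ 20
H4 returns [20]
= [20]

Answer: [20]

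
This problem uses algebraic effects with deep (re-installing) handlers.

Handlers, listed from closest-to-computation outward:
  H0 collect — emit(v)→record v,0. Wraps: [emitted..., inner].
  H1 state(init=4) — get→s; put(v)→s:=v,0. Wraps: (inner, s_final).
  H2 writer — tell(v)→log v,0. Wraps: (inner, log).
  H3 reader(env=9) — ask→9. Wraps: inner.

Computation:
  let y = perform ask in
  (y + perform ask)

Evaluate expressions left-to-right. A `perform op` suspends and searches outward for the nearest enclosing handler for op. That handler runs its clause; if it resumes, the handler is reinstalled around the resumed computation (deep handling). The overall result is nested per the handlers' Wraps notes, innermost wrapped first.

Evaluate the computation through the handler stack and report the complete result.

Answer: (([18], 4), ())

Evaluation trace:
ask @ H3 ⇒ 9
ask @ H3 ⇒ 9
H0 returns [18]
H1 returns ([18], 4)
H2 returns (([18], 4), ())
H3 returns (([18], 4), ())
= (([18], 4), ())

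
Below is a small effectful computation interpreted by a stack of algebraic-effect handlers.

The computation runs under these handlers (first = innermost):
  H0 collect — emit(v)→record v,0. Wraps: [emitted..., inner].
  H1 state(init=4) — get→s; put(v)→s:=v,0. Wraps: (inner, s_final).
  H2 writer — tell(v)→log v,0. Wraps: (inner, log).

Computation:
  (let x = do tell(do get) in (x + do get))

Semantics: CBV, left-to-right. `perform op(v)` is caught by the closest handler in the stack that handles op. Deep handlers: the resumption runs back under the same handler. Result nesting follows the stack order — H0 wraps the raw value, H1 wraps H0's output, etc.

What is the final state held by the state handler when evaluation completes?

Answer: 4

Step-by-step:
get @ H1 ⇒ 4
tell(4) @ H2 ⇒ log+=4
get @ H1 ⇒ 4
H0 returns [4]
H1 returns ([4], 4)
H2 returns (([4], 4), (4))
= (([4], 4), (4))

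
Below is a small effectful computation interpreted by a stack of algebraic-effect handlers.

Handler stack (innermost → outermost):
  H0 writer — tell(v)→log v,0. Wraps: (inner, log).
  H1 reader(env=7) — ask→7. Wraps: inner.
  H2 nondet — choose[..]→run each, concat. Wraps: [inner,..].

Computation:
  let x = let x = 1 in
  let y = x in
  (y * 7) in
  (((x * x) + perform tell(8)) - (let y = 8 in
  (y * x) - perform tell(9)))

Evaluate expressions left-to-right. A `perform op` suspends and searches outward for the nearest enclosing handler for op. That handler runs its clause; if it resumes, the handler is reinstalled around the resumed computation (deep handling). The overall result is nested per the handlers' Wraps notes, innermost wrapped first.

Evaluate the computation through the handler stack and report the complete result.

Answer: [(-7, (8, 9))]

Working:
tell(8) @ H0 ⇒ log+=8
tell(9) @ H0 ⇒ log+=9
H0 returns (-7, (8, 9))
H1 returns (-7, (8, 9))
H2 returns [(-7, (8, 9))]
= [(-7, (8, 9))]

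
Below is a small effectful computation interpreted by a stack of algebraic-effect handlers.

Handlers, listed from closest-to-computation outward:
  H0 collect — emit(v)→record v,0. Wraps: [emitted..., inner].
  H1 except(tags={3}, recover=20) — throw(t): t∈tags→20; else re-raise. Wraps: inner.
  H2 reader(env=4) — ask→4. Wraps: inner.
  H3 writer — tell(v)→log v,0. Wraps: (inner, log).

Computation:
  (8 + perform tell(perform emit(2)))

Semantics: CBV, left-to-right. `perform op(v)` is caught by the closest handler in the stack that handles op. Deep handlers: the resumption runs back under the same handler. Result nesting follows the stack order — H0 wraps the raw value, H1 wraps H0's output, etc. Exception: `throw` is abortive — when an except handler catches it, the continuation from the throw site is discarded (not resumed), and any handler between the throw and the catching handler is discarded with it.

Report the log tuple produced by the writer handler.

Working:
emit(2) @ H0 ⇒ out+=2
tell(0) @ H3 ⇒ log+=0
H0 returns [2, 8]
H1 returns [2, 8]
H2 returns [2, 8]
H3 returns ([2, 8], (0))
= ([2, 8], (0))

Answer: (0)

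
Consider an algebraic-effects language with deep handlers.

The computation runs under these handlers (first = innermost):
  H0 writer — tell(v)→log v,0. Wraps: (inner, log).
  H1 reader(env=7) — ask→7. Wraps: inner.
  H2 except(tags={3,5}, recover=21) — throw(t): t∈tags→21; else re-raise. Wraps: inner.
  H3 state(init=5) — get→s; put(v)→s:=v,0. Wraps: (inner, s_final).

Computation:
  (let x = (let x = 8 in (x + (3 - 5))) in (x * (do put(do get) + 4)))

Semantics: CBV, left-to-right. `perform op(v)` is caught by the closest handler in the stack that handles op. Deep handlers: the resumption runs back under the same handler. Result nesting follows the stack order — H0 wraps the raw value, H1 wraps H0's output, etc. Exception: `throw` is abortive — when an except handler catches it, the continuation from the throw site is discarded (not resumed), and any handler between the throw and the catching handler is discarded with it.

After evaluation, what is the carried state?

Answer: 5

Working:
get @ H3 ⇒ 5
put(5) @ H3 ⇒ s:=5
H0 returns (24, ())
H1 returns (24, ())
H2 returns (24, ())
H3 returns ((24, ()), 5)
= ((24, ()), 5)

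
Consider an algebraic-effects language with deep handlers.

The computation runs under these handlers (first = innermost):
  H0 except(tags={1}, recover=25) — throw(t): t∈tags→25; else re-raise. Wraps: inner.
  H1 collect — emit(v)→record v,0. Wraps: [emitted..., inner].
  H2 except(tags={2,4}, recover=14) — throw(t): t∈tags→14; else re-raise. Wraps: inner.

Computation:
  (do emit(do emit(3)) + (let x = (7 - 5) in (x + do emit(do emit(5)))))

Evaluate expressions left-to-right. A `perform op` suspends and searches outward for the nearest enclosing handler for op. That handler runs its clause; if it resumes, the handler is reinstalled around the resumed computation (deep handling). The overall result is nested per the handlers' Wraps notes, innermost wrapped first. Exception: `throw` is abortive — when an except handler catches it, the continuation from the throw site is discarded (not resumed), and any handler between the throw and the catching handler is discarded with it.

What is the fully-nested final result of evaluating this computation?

Evaluation trace:
emit(3) @ H1 ⇒ out+=3
emit(0) @ H1 ⇒ out+=0
emit(5) @ H1 ⇒ out+=5
emit(0) @ H1 ⇒ out+=0
H0 returns 2
H1 returns [3, 0, 5, 0, 2]
H2 returns [3, 0, 5, 0, 2]
= [3, 0, 5, 0, 2]

Answer: [3, 0, 5, 0, 2]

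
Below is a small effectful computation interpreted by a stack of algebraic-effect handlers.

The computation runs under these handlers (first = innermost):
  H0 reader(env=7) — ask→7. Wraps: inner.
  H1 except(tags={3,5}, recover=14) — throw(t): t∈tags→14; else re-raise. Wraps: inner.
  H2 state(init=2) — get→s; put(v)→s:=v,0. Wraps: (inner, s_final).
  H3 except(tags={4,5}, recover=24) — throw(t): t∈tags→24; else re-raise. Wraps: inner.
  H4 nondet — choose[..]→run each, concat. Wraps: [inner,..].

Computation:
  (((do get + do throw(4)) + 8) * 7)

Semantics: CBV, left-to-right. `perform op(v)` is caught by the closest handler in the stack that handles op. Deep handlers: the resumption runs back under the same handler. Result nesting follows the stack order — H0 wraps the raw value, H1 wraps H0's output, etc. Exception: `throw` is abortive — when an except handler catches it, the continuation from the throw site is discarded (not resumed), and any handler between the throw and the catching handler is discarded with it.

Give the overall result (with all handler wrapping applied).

Answer: [24]

Working:
get @ H2 ⇒ 2
throw(4) @ H1 re-raised
throw(4) @ H3 caught ⇒ 24
H4 returns [24]
= [24]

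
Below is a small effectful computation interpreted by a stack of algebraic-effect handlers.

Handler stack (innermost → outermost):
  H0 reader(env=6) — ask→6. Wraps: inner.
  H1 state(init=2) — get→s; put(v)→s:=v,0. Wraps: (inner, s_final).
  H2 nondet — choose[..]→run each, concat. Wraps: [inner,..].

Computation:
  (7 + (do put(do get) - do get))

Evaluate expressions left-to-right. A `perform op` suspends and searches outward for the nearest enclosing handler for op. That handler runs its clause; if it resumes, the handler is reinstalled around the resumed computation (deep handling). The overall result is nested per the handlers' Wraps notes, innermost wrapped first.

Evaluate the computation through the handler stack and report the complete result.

Answer: [(5, 2)]

Step-by-step:
get @ H1 ⇒ 2
put(2) @ H1 ⇒ s:=2
get @ H1 ⇒ 2
H0 returns 5
H1 returns (5, 2)
H2 returns [(5, 2)]
= [(5, 2)]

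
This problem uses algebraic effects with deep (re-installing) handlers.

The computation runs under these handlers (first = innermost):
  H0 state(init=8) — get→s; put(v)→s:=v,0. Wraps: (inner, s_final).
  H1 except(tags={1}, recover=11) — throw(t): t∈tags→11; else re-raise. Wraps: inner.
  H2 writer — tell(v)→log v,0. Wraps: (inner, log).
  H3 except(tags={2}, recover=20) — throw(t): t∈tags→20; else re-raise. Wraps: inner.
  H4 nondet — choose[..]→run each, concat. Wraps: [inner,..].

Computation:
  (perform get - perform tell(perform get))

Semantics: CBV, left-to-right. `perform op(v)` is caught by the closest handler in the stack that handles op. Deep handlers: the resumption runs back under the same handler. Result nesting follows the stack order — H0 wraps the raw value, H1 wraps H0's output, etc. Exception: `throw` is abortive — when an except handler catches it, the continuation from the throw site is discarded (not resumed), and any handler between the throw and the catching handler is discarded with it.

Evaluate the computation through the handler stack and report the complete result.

Answer: [((8, 8), (8))]

Step-by-step:
get @ H0 ⇒ 8
get @ H0 ⇒ 8
tell(8) @ H2 ⇒ log+=8
H0 returns (8, 8)
H1 returns (8, 8)
H2 returns ((8, 8), (8))
H3 returns ((8, 8), (8))
H4 returns [((8, 8), (8))]
= [((8, 8), (8))]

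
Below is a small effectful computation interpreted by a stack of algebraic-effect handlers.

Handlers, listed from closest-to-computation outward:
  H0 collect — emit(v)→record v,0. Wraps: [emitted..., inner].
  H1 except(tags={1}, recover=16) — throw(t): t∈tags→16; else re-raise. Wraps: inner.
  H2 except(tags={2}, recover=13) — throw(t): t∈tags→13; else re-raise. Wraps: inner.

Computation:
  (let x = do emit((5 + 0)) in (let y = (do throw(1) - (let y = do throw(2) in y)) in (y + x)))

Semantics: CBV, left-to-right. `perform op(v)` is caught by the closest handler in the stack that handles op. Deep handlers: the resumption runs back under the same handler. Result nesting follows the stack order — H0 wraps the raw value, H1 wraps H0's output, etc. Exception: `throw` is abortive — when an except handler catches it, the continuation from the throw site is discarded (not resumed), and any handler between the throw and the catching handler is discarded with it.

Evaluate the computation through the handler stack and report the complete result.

Answer: 16

Step-by-step:
emit(5) @ H0 ⇒ out+=5
throw(1) @ H1 caught ⇒ 16
H2 returns 16
= 16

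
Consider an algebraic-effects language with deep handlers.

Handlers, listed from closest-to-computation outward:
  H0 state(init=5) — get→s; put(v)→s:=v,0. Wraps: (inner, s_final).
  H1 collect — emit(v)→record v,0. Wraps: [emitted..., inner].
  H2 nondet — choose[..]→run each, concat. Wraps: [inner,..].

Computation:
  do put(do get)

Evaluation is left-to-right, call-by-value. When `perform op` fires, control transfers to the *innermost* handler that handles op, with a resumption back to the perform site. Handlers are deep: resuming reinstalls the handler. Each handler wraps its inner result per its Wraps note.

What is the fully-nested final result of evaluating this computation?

Answer: [[(0, 5)]]

Step-by-step:
get @ H0 ⇒ 5
put(5) @ H0 ⇒ s:=5
H0 returns (0, 5)
H1 returns [(0, 5)]
H2 returns [[(0, 5)]]
= [[(0, 5)]]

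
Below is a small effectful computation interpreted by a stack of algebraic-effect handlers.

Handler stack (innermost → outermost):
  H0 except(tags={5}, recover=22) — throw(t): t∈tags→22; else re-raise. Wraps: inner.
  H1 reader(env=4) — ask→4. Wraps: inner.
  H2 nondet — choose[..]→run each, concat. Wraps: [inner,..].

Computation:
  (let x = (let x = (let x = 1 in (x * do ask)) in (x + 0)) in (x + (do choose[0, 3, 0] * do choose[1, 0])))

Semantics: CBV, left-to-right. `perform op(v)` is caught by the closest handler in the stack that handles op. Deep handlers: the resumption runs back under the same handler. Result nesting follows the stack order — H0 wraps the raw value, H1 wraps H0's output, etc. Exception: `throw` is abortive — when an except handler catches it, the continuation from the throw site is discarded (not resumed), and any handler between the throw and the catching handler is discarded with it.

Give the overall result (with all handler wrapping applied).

Answer: [4, 4, 7, 4, 4, 4]

Evaluation trace:
ask @ H1 ⇒ 4
choose[0, 3, 0] @ H2
  branch[0] choose=0:
    choose[1, 0] @ H2
      branch[0] choose=1:
        H0 returns 4
        H1 returns 4
        H2 returns [4]
      branch[1] choose=0:
        H0 returns 4
        H1 returns 4
        H2 returns [4]
  branch[1] choose=3:
    choose[1, 0] @ H2
      branch[0] choose=1:
        H0 returns 7
        H1 returns 7
        H2 returns [7]
      branch[1] choose=0:
        H0 returns 4
        H1 returns 4
        H2 returns [4]
  branch[2] choose=0:
    choose[1, 0] @ H2
      branch[0] choose=1:
        H0 returns 4
        H1 returns 4
        H2 returns [4]
      branch[1] choose=0:
        H0 returns 4
        H1 returns 4
        H2 returns [4]
= [4, 4, 7, 4, 4, 4]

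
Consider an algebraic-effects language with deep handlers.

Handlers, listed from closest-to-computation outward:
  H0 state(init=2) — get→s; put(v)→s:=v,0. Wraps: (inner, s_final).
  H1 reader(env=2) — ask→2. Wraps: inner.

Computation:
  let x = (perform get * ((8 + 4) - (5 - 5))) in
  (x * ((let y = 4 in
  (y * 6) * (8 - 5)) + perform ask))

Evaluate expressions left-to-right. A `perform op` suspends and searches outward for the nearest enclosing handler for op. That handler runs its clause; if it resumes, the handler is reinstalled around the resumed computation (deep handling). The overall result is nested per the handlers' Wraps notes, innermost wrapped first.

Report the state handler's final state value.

Working:
get @ H0 ⇒ 2
ask @ H1 ⇒ 2
H0 returns (1776, 2)
H1 returns (1776, 2)
= (1776, 2)

Answer: 2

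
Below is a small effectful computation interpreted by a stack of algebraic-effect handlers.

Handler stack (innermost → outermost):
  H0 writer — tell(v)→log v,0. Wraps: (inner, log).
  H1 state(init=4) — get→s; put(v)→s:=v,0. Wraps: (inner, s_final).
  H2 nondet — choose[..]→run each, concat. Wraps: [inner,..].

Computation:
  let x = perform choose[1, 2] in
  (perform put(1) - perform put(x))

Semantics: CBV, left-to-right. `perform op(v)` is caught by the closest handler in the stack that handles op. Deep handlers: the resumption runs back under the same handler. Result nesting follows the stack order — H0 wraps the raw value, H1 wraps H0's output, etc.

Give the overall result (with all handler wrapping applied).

Working:
choose[1, 2] @ H2
  branch[0] choose=1:
    put(1) @ H1 ⇒ s:=1
    put(1) @ H1 ⇒ s:=1
    H0 returns (0, ())
    H1 returns ((0, ()), 1)
    H2 returns [((0, ()), 1)]
  branch[1] choose=2:
    put(1) @ H1 ⇒ s:=1
    put(2) @ H1 ⇒ s:=2
    H0 returns (0, ())
    H1 returns ((0, ()), 2)
    H2 returns [((0, ()), 2)]
= [((0, ()), 1), ((0, ()), 2)]

Answer: [((0, ()), 1), ((0, ()), 2)]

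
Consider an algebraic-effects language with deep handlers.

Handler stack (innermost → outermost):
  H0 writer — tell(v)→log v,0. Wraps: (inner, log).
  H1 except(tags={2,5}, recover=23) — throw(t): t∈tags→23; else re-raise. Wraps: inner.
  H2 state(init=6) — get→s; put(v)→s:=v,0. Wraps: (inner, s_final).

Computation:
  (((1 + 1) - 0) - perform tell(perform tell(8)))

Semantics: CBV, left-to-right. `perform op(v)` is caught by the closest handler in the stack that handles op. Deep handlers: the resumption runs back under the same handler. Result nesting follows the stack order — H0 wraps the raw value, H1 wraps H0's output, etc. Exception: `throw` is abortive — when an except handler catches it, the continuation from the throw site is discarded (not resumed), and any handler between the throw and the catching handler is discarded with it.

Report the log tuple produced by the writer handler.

Answer: (8, 0)

Evaluation trace:
tell(8) @ H0 ⇒ log+=8
tell(0) @ H0 ⇒ log+=0
H0 returns (2, (8, 0))
H1 returns (2, (8, 0))
H2 returns ((2, (8, 0)), 6)
= ((2, (8, 0)), 6)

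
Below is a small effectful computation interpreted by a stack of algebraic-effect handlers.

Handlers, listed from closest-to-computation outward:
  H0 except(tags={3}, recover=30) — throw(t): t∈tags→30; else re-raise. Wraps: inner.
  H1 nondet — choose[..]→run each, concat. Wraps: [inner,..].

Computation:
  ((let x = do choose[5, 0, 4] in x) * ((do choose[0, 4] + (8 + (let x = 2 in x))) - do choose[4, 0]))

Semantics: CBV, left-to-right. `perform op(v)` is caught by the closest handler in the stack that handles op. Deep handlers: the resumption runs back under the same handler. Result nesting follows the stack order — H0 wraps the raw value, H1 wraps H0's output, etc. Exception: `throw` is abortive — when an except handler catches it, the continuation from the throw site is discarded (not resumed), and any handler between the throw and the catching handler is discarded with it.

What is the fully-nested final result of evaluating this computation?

Answer: [30, 50, 50, 70, 0, 0, 0, 0, 24, 40, 40, 56]

Working:
choose[5, 0, 4] @ H1
  branch[0] choose=5:
    choose[0, 4] @ H1
      branch[0] choose=0:
        choose[4, 0] @ H1
          branch[0] choose=4:
            H0 returns 30
            H1 returns [30]
          branch[1] choose=0:
            H0 returns 50
            H1 returns [50]
      branch[1] choose=4:
        choose[4, 0] @ H1
          branch[0] choose=4:
            H0 returns 50
            H1 returns [50]
          branch[1] choose=0:
            H0 returns 70
            H1 returns [70]
  branch[1] choose=0:
    choose[0, 4] @ H1
      branch[0] choose=0:
        choose[4, 0] @ H1
          branch[0] choose=4:
            H0 returns 0
            H1 returns [0]
          branch[1] choose=0:
            H0 returns 0
            H1 returns [0]
      branch[1] choose=4:
        choose[4, 0] @ H1
          branch[0] choose=4:
            H0 returns 0
            H1 returns [0]
          branch[1] choose=0:
            H0 returns 0
            H1 returns [0]
  branch[2] choose=4:
    choose[0, 4] @ H1
      branch[0] choose=0:
        choose[4, 0] @ H1
          branch[0] choose=4:
            H0 returns 24
            H1 returns [24]
          branch[1] choose=0:
            H0 returns 40
            H1 returns [40]
      branch[1] choose=4:
        choose[4, 0] @ H1
          branch[0] choose=4:
            H0 returns 40
            H1 returns [40]
          branch[1] choose=0:
            H0 returns 56
            H1 returns [56]
= [30, 50, 50, 70, 0, 0, 0, 0, 24, 40, 40, 56]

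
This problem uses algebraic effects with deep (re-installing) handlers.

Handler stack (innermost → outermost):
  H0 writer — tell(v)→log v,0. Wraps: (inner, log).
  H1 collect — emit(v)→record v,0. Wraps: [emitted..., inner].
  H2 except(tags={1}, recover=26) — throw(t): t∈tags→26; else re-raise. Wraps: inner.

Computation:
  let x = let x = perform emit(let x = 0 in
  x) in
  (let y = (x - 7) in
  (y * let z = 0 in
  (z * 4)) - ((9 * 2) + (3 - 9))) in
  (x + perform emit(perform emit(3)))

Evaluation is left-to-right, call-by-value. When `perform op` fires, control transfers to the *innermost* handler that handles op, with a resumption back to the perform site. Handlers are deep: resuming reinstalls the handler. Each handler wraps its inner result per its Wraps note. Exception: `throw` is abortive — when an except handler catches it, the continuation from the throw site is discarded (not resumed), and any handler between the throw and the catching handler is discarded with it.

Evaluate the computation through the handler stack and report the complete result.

Evaluation trace:
emit(0) @ H1 ⇒ out+=0
emit(3) @ H1 ⇒ out+=3
emit(0) @ H1 ⇒ out+=0
H0 returns (-12, ())
H1 returns [0, 3, 0, (-12, ())]
H2 returns [0, 3, 0, (-12, ())]
= [0, 3, 0, (-12, ())]

Answer: [0, 3, 0, (-12, ())]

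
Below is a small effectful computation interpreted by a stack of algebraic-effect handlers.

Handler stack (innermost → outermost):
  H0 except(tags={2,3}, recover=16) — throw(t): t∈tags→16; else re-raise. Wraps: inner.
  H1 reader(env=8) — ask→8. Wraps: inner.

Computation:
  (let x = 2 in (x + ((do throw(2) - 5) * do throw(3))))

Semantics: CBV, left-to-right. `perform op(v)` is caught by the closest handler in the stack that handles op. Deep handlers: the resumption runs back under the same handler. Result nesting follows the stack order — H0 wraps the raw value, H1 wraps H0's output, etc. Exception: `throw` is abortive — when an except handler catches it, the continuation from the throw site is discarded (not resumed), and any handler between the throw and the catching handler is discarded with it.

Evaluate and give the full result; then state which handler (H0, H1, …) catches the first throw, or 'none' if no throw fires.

Working:
throw(2) @ H0 caught ⇒ 16
H1 returns 16
= 16

Answer: 16 ; first throw caught by: H0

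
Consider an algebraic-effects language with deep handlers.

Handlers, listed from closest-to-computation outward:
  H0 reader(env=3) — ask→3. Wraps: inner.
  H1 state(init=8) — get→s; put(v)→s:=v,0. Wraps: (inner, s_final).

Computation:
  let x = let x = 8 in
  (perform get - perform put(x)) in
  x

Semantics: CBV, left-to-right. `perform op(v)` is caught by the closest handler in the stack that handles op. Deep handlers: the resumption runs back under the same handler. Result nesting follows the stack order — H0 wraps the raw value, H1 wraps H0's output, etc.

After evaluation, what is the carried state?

Answer: 8

Evaluation trace:
get @ H1 ⇒ 8
put(8) @ H1 ⇒ s:=8
H0 returns 8
H1 returns (8, 8)
= (8, 8)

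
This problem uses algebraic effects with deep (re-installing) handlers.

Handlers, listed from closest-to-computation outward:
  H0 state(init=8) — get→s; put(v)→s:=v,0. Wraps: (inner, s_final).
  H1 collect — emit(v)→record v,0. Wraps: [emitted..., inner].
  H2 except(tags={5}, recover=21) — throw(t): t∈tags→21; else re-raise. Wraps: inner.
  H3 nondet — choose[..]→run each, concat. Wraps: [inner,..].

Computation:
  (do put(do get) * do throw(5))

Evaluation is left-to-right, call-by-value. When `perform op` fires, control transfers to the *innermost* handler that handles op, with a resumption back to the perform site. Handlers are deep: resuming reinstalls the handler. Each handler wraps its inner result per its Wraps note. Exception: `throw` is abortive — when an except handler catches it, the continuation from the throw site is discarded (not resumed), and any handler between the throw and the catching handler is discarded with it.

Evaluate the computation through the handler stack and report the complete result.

Step-by-step:
get @ H0 ⇒ 8
put(8) @ H0 ⇒ s:=8
throw(5) @ H2 caught ⇒ 21
H3 returns [21]
= [21]

Answer: [21]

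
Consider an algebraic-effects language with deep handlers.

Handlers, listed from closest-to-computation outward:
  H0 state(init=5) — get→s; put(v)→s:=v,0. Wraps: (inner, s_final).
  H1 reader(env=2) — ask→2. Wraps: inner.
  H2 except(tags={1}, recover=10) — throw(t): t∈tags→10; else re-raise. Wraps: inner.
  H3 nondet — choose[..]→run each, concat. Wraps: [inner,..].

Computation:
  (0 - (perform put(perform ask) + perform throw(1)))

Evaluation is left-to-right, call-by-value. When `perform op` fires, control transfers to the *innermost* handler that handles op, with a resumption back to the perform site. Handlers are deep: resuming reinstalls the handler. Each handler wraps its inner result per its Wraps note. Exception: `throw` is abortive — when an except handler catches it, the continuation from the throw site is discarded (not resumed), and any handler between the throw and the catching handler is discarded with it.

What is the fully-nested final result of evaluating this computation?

Working:
ask @ H1 ⇒ 2
put(2) @ H0 ⇒ s:=2
throw(1) @ H2 caught ⇒ 10
H3 returns [10]
= [10]

Answer: [10]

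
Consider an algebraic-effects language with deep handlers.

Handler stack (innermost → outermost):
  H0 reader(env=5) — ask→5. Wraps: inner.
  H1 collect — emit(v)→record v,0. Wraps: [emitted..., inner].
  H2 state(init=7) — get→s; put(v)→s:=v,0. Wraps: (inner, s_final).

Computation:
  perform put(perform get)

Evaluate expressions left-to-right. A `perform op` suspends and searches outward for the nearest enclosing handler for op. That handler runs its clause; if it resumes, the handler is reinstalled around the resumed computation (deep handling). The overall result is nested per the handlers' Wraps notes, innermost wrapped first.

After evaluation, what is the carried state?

Answer: 7

Evaluation trace:
get @ H2 ⇒ 7
put(7) @ H2 ⇒ s:=7
H0 returns 0
H1 returns [0]
H2 returns ([0], 7)
= ([0], 7)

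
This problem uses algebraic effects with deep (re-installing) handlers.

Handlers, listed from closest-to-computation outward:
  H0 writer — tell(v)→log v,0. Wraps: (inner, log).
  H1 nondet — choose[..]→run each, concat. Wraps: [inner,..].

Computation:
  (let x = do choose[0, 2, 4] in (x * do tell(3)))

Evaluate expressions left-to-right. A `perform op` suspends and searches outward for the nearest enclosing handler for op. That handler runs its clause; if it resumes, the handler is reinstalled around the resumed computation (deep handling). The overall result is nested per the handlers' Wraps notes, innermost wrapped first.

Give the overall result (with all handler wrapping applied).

Answer: [(0, (3)), (0, (3)), (0, (3))]

Step-by-step:
choose[0, 2, 4] @ H1
  branch[0] choose=0:
    tell(3) @ H0 ⇒ log+=3
    H0 returns (0, (3))
    H1 returns [(0, (3))]
  branch[1] choose=2:
    tell(3) @ H0 ⇒ log+=3
    H0 returns (0, (3))
    H1 returns [(0, (3))]
  branch[2] choose=4:
    tell(3) @ H0 ⇒ log+=3
    H0 returns (0, (3))
    H1 returns [(0, (3))]
= [(0, (3)), (0, (3)), (0, (3))]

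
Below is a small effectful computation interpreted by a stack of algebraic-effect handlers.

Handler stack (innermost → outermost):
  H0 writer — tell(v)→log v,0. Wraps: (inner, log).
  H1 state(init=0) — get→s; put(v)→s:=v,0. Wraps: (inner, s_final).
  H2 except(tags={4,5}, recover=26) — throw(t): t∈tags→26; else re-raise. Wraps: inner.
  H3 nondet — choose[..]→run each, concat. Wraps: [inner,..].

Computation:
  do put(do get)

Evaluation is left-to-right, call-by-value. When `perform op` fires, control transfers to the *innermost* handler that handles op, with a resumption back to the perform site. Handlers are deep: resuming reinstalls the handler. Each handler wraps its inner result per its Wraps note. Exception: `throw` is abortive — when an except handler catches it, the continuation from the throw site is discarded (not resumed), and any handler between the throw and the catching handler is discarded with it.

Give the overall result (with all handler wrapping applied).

Answer: [((0, ()), 0)]

Evaluation trace:
get @ H1 ⇒ 0
put(0) @ H1 ⇒ s:=0
H0 returns (0, ())
H1 returns ((0, ()), 0)
H2 returns ((0, ()), 0)
H3 returns [((0, ()), 0)]
= [((0, ()), 0)]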